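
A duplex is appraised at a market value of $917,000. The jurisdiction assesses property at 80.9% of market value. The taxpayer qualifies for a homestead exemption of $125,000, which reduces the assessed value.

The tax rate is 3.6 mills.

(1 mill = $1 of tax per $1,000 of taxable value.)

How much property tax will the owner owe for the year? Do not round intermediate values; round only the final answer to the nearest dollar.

$2,221

Assessed value = $917,000 × 0.809 = $741,853
Taxable value = $741,853 − $125,000 = $616,853
Tax = $616,853 × 0.0036 = $2,220.6708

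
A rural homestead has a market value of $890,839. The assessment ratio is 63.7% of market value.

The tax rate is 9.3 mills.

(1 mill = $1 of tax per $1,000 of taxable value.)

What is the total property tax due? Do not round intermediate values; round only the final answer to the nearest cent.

$5,277.42

Assessed value = $890,839 × 0.637 = $567,464.443
Tax = $567,464.443 × 0.0093 = $5,277.4193199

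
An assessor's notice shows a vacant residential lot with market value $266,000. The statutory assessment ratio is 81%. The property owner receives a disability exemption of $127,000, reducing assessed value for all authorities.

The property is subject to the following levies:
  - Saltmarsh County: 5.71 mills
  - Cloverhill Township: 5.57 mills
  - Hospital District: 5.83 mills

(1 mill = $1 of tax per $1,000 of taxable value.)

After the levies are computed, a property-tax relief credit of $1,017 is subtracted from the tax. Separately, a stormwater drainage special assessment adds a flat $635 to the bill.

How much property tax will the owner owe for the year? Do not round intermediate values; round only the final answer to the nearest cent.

$1,131.55

Assessed value = $266,000 × 0.81 = $215,460
Taxable value = $215,460 − $127,000 = $88,460
Saltmarsh County: $88,460 × 0.00571 = $505.1066
Cloverhill Township: $88,460 × 0.00557 = $492.7222
Hospital District: $88,460 × 0.00583 = $515.7218
Levies subtotal = $1,513.5506
After credit = $1,513.5506 − $1,017 = $496.5506
Total = $496.5506 + $635 = $1,131.5506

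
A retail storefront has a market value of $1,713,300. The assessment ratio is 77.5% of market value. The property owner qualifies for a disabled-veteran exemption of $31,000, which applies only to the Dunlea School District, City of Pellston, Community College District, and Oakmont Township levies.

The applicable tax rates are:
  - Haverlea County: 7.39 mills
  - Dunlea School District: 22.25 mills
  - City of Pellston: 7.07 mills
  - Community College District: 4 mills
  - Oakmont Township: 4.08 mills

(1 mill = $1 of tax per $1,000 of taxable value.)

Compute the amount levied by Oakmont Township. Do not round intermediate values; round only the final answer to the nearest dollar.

Assessed value = $1,713,300 × 0.775 = $1,327,807.5
Oakmont Township taxable value = $1,327,807.5 − $31,000 = $1,296,807.5
Oakmont Township levy = $1,296,807.5 × 0.00408 = $5,290.9746

$5,291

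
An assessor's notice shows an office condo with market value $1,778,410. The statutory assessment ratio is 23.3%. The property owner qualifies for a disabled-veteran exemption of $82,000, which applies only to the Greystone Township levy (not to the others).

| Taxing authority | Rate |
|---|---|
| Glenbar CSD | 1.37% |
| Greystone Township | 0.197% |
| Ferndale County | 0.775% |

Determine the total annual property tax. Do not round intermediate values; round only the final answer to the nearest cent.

$9,542.99

Assessed value = $1,778,410 × 0.233 = $414,369.53
Glenbar CSD: $414,369.53 × 0.0137 = $5,676.862561
Greystone Township: ($414,369.53 − $82,000) × 0.00197 = $332,369.53 × 0.00197 = $654.7679741
Ferndale County: $414,369.53 × 0.00775 = $3,211.3638575
Total = $9,542.9943926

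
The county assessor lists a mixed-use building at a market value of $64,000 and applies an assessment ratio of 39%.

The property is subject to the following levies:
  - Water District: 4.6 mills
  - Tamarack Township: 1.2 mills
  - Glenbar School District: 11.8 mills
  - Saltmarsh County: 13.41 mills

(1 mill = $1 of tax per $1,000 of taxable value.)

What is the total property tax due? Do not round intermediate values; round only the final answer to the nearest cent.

Assessed value = $64,000 × 0.39 = $24,960
Water District: $24,960 × 0.0046 = $114.816
Tamarack Township: $24,960 × 0.0012 = $29.952
Glenbar School District: $24,960 × 0.0118 = $294.528
Saltmarsh County: $24,960 × 0.01341 = $334.7136
Total = $114.816 + $29.952 + $294.528 + $334.7136 = $774.0096

$774.01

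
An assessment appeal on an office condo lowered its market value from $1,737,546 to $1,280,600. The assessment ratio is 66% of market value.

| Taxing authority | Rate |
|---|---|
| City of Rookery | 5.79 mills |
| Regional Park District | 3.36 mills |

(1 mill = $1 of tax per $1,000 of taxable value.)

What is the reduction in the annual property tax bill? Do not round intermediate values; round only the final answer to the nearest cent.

Old assessed value = $1,737,546 × 0.66 = $1,146,780.36
New assessed value = $1,280,600 × 0.66 = $845,196
Combined rate = 0.00579 + 0.00336 = 0.00915
Old tax = $1,146,780.36 × 0.00915 = $10,493.040294
New tax = $845,196 × 0.00915 = $7,733.5434
Reduction = $10,493.040294 − $7,733.5434 = $2,759.496894

$2,759.50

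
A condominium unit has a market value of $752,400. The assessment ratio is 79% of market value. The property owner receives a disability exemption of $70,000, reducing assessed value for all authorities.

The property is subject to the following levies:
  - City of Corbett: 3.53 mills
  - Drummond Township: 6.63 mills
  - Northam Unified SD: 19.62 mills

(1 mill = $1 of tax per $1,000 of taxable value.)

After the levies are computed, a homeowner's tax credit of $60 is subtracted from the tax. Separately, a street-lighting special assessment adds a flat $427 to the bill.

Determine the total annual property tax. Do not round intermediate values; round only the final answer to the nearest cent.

Assessed value = $752,400 × 0.79 = $594,396
Taxable value = $594,396 − $70,000 = $524,396
City of Corbett: $524,396 × 0.00353 = $1,851.11788
Drummond Township: $524,396 × 0.00663 = $3,476.74548
Northam Unified SD: $524,396 × 0.01962 = $10,288.64952
Levies subtotal = $15,616.51288
After credit = $15,616.51288 − $60 = $15,556.51288
Total = $15,556.51288 + $427 = $15,983.51288

$15,983.51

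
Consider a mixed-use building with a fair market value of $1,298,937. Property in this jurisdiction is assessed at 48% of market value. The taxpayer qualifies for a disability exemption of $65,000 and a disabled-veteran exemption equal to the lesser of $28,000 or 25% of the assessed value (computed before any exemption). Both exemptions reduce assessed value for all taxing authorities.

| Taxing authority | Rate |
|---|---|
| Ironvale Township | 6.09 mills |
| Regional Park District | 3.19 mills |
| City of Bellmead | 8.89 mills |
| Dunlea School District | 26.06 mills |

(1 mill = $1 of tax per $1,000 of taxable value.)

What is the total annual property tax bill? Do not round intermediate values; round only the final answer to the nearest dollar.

Assessed value = $1,298,937 × 0.48 = $623,489.76
Disabled-veteran exemption = min($28,000, 25% × $623,489.76) = min($28,000, $155,872.44) = $28,000 (dollar cap binds)
Taxable value = $623,489.76 − $65,000 − $28,000 = $530,489.76
Ironvale Township: $530,489.76 × 0.00609 = $3,230.6826384
Regional Park District: $530,489.76 × 0.00319 = $1,692.2623344
City of Bellmead: $530,489.76 × 0.00889 = $4,716.0539664
Dunlea School District: $530,489.76 × 0.02606 = $13,824.5631456
Total = $23,463.5620848

$23,464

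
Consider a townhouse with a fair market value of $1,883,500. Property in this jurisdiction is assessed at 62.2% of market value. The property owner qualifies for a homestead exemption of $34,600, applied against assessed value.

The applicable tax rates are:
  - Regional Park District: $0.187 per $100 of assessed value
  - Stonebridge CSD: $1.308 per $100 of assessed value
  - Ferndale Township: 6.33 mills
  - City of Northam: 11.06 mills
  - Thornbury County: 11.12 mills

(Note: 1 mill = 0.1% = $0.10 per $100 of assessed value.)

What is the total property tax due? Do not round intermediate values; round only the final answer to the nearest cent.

$49,411.28

Assessed value = $1,883,500 × 0.622 = $1,171,537
Taxable value = $1,171,537 − $34,600 = $1,136,937
Regional Park District: $1,136,937 × 0.00187 = $2,126.07219
Stonebridge CSD: $1,136,937 × 0.01308 = $14,871.13596
Ferndale Township: $1,136,937 × 0.00633 = $7,196.81121
City of Northam: $1,136,937 × 0.01106 = $12,574.52322
Thornbury County: $1,136,937 × 0.01112 = $12,642.73944
Total = $49,411.28202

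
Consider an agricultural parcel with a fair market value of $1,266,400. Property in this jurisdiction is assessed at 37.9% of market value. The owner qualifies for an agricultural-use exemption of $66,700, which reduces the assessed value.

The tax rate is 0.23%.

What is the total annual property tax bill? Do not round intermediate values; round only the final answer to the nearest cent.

Assessed value = $1,266,400 × 0.379 = $479,965.6
Taxable value = $479,965.6 − $66,700 = $413,265.6
Tax = $413,265.6 × 0.0023 = $950.51088

$950.51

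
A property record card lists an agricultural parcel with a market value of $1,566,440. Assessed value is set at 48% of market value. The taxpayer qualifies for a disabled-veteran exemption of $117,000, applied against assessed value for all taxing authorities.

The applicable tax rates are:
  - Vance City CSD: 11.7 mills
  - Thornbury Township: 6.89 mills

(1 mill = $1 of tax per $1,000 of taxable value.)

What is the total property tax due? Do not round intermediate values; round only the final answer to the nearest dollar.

$11,803

Assessed value = $1,566,440 × 0.48 = $751,891.2
Taxable value = $751,891.2 − $117,000 = $634,891.2
Vance City CSD: $634,891.2 × 0.0117 = $7,428.22704
Thornbury Township: $634,891.2 × 0.00689 = $4,374.400368
Total = $7,428.22704 + $4,374.400368 = $11,802.627408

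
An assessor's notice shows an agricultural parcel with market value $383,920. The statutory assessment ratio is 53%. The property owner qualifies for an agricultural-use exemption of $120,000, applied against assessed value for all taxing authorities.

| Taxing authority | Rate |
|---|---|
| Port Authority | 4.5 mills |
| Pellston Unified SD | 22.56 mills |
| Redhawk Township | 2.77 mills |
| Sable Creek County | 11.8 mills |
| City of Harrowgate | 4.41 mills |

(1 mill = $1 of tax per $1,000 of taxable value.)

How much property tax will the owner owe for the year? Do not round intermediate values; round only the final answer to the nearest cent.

$3,843.31

Assessed value = $383,920 × 0.53 = $203,477.6
Taxable value = $203,477.6 − $120,000 = $83,477.6
Port Authority: $83,477.6 × 0.0045 = $375.6492
Pellston Unified SD: $83,477.6 × 0.02256 = $1,883.254656
Redhawk Township: $83,477.6 × 0.00277 = $231.232952
Sable Creek County: $83,477.6 × 0.0118 = $985.03568
City of Harrowgate: $83,477.6 × 0.00441 = $368.136216
Total = $375.6492 + $1,883.254656 + $231.232952 + $985.03568 + $368.136216 = $3,843.308704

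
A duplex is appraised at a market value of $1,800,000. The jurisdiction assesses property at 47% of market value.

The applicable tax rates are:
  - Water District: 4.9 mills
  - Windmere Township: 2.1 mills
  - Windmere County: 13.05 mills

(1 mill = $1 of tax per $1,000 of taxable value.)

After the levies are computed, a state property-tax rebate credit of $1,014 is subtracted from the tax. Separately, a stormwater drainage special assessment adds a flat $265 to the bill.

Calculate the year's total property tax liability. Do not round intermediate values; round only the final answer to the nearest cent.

$16,213.30

Assessed value = $1,800,000 × 0.47 = $846,000
Water District: $846,000 × 0.0049 = $4,145.4
Windmere Township: $846,000 × 0.0021 = $1,776.6
Windmere County: $846,000 × 0.01305 = $11,040.3
Levies subtotal = $16,962.3
After credit = $16,962.3 − $1,014 = $15,948.3
Total = $15,948.3 + $265 = $16,213.3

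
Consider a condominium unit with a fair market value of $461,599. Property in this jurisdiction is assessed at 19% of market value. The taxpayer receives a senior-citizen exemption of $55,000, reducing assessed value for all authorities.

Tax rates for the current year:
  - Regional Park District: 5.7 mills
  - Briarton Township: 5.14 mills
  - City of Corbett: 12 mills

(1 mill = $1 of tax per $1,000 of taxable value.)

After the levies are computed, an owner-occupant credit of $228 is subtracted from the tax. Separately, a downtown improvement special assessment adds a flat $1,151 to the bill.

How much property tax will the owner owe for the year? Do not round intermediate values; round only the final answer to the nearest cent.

$1,669.96

Assessed value = $461,599 × 0.19 = $87,703.81
Taxable value = $87,703.81 − $55,000 = $32,703.81
Regional Park District: $32,703.81 × 0.0057 = $186.411717
Briarton Township: $32,703.81 × 0.00514 = $168.0975834
City of Corbett: $32,703.81 × 0.012 = $392.44572
Levies subtotal = $746.9550204
After credit = $746.9550204 − $228 = $518.9550204
Total = $518.9550204 + $1,151 = $1,669.9550204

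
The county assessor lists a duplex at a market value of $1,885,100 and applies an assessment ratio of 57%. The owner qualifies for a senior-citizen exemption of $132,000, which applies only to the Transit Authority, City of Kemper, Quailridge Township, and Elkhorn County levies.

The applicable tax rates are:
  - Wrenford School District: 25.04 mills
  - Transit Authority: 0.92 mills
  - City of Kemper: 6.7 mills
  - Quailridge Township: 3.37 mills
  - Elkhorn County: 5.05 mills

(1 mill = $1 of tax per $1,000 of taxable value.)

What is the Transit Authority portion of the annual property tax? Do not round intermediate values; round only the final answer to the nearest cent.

$867.11

Assessed value = $1,885,100 × 0.57 = $1,074,507
Transit Authority taxable value = $1,074,507 − $132,000 = $942,507
Transit Authority levy = $942,507 × 0.00092 = $867.10644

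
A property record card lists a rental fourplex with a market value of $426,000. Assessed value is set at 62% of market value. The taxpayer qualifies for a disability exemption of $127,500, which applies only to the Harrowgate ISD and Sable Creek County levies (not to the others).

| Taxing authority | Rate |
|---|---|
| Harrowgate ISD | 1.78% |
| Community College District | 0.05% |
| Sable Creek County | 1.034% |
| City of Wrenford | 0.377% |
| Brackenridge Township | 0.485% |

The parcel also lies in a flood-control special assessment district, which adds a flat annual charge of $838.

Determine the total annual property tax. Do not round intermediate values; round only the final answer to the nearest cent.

Assessed value = $426,000 × 0.62 = $264,120
Harrowgate ISD: ($264,120 − $127,500) × 0.0178 = $136,620 × 0.0178 = $2,431.836
Community College District: $264,120 × 0.0005 = $132.06
Sable Creek County: ($264,120 − $127,500) × 0.01034 = $136,620 × 0.01034 = $1,412.6508
City of Wrenford: $264,120 × 0.00377 = $995.7324
Brackenridge Township: $264,120 × 0.00485 = $1,280.982
Levies subtotal = $6,253.2612
Total = $6,253.2612 + $838 = $7,091.2612

$7,091.26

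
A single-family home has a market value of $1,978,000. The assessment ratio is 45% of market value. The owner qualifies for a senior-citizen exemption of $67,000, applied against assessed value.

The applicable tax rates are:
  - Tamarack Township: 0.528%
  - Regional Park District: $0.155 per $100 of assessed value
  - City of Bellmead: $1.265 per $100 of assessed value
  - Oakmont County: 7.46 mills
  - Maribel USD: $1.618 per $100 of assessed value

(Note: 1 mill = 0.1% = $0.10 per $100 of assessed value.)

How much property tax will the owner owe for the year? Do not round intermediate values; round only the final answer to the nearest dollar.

$35,492

Assessed value = $1,978,000 × 0.45 = $890,100
Taxable value = $890,100 − $67,000 = $823,100
Tamarack Township: $823,100 × 0.00528 = $4,345.968
Regional Park District: $823,100 × 0.00155 = $1,275.805
City of Bellmead: $823,100 × 0.01265 = $10,412.215
Oakmont County: $823,100 × 0.00746 = $6,140.326
Maribel USD: $823,100 × 0.01618 = $13,317.758
Total = $35,492.072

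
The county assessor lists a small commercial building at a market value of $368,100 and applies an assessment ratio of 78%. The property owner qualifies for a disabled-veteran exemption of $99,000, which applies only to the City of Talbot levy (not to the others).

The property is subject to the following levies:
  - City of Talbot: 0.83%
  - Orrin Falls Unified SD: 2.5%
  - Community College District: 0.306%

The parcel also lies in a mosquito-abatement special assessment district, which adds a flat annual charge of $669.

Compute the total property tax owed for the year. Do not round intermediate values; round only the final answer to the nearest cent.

$10,286.91

Assessed value = $368,100 × 0.78 = $287,118
City of Talbot: ($287,118 − $99,000) × 0.0083 = $188,118 × 0.0083 = $1,561.3794
Orrin Falls Unified SD: $287,118 × 0.025 = $7,177.95
Community College District: $287,118 × 0.00306 = $878.58108
Levies subtotal = $9,617.91048
Total = $9,617.91048 + $669 = $10,286.91048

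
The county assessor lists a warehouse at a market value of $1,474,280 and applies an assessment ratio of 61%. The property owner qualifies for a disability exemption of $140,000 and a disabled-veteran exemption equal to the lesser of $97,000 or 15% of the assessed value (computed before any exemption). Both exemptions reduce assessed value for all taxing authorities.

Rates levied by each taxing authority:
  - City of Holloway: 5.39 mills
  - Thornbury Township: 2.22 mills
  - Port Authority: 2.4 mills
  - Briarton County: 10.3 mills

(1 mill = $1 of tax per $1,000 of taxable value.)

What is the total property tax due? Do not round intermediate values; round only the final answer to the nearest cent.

$13,451.53

Assessed value = $1,474,280 × 0.61 = $899,310.8
Disabled-veteran exemption = min($97,000, 15% × $899,310.8) = min($97,000, $134,896.62) = $97,000 (dollar cap binds)
Taxable value = $899,310.8 − $140,000 − $97,000 = $662,310.8
City of Holloway: $662,310.8 × 0.00539 = $3,569.855212
Thornbury Township: $662,310.8 × 0.00222 = $1,470.329976
Port Authority: $662,310.8 × 0.0024 = $1,589.54592
Briarton County: $662,310.8 × 0.0103 = $6,821.80124
Total = $13,451.532348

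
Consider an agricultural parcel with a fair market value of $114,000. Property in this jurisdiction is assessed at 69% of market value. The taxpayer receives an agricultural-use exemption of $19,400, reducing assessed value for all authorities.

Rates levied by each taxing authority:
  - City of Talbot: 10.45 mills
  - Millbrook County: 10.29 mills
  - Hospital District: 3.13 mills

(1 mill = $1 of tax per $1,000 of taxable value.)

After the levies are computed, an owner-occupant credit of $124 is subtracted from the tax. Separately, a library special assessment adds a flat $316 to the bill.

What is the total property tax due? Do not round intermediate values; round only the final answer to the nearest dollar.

Assessed value = $114,000 × 0.69 = $78,660
Taxable value = $78,660 − $19,400 = $59,260
City of Talbot: $59,260 × 0.01045 = $619.267
Millbrook County: $59,260 × 0.01029 = $609.7854
Hospital District: $59,260 × 0.00313 = $185.4838
Levies subtotal = $1,414.5362
After credit = $1,414.5362 − $124 = $1,290.5362
Total = $1,290.5362 + $316 = $1,606.5362

$1,607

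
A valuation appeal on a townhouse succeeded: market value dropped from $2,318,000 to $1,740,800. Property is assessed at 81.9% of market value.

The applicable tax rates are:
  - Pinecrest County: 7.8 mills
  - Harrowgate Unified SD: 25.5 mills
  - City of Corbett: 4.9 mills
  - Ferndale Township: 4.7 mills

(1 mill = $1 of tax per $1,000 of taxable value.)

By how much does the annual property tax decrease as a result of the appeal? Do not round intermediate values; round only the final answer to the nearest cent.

Old assessed value = $2,318,000 × 0.819 = $1,898,442
New assessed value = $1,740,800 × 0.819 = $1,425,715.2
Combined rate = 0.0078 + 0.0255 + 0.0049 + 0.0047 = 0.0429
Old tax = $1,898,442 × 0.0429 = $81,443.1618
New tax = $1,425,715.2 × 0.0429 = $61,163.18208
Reduction = $81,443.1618 − $61,163.18208 = $20,279.97972

$20,279.98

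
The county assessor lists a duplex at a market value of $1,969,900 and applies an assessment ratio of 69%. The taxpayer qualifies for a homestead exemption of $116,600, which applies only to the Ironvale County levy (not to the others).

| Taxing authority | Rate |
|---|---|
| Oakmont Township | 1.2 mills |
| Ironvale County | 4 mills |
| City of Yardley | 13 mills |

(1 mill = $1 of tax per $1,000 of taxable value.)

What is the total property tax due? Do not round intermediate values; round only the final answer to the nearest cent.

$24,271.60

Assessed value = $1,969,900 × 0.69 = $1,359,231
Oakmont Township: $1,359,231 × 0.0012 = $1,631.0772
Ironvale County: ($1,359,231 − $116,600) × 0.004 = $1,242,631 × 0.004 = $4,970.524
City of Yardley: $1,359,231 × 0.013 = $17,670.003
Total = $24,271.6042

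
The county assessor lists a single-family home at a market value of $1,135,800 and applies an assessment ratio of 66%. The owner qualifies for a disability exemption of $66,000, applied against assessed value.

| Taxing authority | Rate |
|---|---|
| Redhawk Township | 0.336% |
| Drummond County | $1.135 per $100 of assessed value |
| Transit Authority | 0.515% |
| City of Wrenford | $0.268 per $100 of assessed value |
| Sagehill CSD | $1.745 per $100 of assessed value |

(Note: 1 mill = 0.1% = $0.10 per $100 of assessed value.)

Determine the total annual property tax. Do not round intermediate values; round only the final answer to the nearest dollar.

Assessed value = $1,135,800 × 0.66 = $749,628
Taxable value = $749,628 − $66,000 = $683,628
Redhawk Township: $683,628 × 0.00336 = $2,296.99008
Drummond County: $683,628 × 0.01135 = $7,759.1778
Transit Authority: $683,628 × 0.00515 = $3,520.6842
City of Wrenford: $683,628 × 0.00268 = $1,832.12304
Sagehill CSD: $683,628 × 0.01745 = $11,929.3086
Total = $27,338.28372

$27,338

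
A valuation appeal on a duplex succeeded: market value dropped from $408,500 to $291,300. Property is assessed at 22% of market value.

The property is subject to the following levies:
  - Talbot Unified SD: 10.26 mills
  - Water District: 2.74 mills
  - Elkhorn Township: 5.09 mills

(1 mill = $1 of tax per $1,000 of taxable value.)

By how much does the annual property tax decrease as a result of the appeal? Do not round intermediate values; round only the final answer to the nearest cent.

$466.43

Old assessed value = $408,500 × 0.22 = $89,870
New assessed value = $291,300 × 0.22 = $64,086
Combined rate = 0.01026 + 0.00274 + 0.00509 = 0.01809
Old tax = $89,870 × 0.01809 = $1,625.7483
New tax = $64,086 × 0.01809 = $1,159.31574
Reduction = $1,625.7483 − $1,159.31574 = $466.43256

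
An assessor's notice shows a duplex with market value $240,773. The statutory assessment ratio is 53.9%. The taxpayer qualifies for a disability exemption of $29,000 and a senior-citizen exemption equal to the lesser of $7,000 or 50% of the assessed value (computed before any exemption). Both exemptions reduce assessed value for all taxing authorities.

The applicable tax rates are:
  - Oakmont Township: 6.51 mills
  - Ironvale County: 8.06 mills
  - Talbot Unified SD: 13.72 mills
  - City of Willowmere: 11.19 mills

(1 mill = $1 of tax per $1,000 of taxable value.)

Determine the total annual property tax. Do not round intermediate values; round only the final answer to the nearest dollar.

Assessed value = $240,773 × 0.539 = $129,776.647
Senior-citizen exemption = min($7,000, 50% × $129,776.647) = min($7,000, $64,888.3235) = $7,000 (dollar cap binds)
Taxable value = $129,776.647 − $29,000 − $7,000 = $93,776.647
Oakmont Township: $93,776.647 × 0.00651 = $610.48597197
Ironvale County: $93,776.647 × 0.00806 = $755.83977482
Talbot Unified SD: $93,776.647 × 0.01372 = $1,286.61559684
City of Willowmere: $93,776.647 × 0.01119 = $1,049.36067993
Total = $3,702.30202356

$3,702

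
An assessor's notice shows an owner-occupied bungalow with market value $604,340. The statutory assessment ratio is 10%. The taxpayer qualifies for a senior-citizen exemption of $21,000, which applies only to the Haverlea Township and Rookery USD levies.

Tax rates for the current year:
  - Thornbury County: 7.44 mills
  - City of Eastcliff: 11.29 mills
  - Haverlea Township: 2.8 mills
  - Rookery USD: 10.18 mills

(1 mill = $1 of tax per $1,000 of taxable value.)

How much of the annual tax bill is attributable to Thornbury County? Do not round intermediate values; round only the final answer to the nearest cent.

$449.63

Assessed value = $604,340 × 0.1 = $60,434
Thornbury County taxable value = $60,434 (exemption does not apply)
Thornbury County levy = $60,434 × 0.00744 = $449.62896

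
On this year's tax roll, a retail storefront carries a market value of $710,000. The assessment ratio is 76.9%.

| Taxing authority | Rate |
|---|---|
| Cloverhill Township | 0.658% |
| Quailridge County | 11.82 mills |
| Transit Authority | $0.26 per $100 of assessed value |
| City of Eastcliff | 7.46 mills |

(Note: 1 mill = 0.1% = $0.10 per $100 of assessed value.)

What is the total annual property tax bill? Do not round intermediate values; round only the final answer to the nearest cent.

$15,538.88

Assessed value = $710,000 × 0.769 = $545,990
Cloverhill Township: $545,990 × 0.00658 = $3,592.6142
Quailridge County: $545,990 × 0.01182 = $6,453.6018
Transit Authority: $545,990 × 0.0026 = $1,419.574
City of Eastcliff: $545,990 × 0.00746 = $4,073.0854
Total = $15,538.8754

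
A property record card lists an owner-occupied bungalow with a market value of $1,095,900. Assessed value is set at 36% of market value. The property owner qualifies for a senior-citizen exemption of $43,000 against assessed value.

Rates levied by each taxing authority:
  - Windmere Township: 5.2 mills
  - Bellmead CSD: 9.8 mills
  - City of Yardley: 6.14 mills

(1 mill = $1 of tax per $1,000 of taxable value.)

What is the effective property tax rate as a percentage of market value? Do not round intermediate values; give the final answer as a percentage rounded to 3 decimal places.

Assessed value = $1,095,900 × 0.36 = $394,524
Taxable value = $394,524 − $43,000 = $351,524
Windmere Township: $351,524 × 0.0052 = $1,827.9248
Bellmead CSD: $351,524 × 0.0098 = $3,444.9352
City of Yardley: $351,524 × 0.00614 = $2,158.35736
Total tax = $7,431.21736
Effective rate = $7,431.21736 ÷ $1,095,900 = 0.678% of market value

0.678%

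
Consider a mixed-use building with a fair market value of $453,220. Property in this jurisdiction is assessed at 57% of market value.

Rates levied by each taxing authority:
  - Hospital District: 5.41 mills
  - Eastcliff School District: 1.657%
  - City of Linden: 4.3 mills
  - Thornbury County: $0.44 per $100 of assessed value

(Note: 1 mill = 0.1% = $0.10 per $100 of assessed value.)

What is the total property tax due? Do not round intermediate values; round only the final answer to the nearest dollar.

Assessed value = $453,220 × 0.57 = $258,335.4
Hospital District: $258,335.4 × 0.00541 = $1,397.594514
Eastcliff School District: $258,335.4 × 0.01657 = $4,280.617578
City of Linden: $258,335.4 × 0.0043 = $1,110.84222
Thornbury County: $258,335.4 × 0.0044 = $1,136.67576
Total = $7,925.730072

$7,926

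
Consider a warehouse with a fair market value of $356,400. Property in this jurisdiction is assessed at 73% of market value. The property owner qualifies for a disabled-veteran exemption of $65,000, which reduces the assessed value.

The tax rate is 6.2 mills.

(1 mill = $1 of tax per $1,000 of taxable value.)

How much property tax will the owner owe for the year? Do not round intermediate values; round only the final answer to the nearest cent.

$1,210.07

Assessed value = $356,400 × 0.73 = $260,172
Taxable value = $260,172 − $65,000 = $195,172
Tax = $195,172 × 0.0062 = $1,210.0664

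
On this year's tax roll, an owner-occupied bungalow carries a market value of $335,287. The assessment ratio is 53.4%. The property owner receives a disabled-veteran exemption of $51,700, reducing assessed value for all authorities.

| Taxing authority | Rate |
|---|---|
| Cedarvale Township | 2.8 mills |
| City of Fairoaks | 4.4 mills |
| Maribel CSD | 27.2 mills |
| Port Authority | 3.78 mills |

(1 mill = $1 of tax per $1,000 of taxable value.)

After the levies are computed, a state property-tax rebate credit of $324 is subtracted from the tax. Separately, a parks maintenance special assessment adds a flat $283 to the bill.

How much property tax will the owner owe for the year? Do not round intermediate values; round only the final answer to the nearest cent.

Assessed value = $335,287 × 0.534 = $179,043.258
Taxable value = $179,043.258 − $51,700 = $127,343.258
Cedarvale Township: $127,343.258 × 0.0028 = $356.5611224
City of Fairoaks: $127,343.258 × 0.0044 = $560.3103352
Maribel CSD: $127,343.258 × 0.0272 = $3,463.7366176
Port Authority: $127,343.258 × 0.00378 = $481.35751524
Levies subtotal = $4,861.96559044
After credit = $4,861.96559044 − $324 = $4,537.96559044
Total = $4,537.96559044 + $283 = $4,820.96559044

$4,820.97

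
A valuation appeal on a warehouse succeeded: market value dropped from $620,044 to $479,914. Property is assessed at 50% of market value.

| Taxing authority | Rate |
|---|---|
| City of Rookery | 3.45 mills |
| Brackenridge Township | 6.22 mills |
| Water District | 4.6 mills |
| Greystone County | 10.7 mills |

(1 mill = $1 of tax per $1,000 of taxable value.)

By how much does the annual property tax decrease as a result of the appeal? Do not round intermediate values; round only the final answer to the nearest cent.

Old assessed value = $620,044 × 0.5 = $310,022
New assessed value = $479,914 × 0.5 = $239,957
Combined rate = 0.00345 + 0.00622 + 0.0046 + 0.0107 = 0.02497
Old tax = $310,022 × 0.02497 = $7,741.24934
New tax = $239,957 × 0.02497 = $5,991.72629
Reduction = $7,741.24934 − $5,991.72629 = $1,749.52305

$1,749.52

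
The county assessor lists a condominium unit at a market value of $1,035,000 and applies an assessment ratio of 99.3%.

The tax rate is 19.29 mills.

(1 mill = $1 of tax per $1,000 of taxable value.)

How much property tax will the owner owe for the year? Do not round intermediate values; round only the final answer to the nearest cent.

$19,825.39

Assessed value = $1,035,000 × 0.993 = $1,027,755
Tax = $1,027,755 × 0.01929 = $19,825.39395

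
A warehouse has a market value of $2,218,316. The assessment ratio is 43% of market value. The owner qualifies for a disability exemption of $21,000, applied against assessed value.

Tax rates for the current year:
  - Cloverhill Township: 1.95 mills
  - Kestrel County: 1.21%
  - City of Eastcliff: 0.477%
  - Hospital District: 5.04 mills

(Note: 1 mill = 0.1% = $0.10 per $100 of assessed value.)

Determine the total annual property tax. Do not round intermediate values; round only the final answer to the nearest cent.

$22,258.42

Assessed value = $2,218,316 × 0.43 = $953,875.88
Taxable value = $953,875.88 − $21,000 = $932,875.88
Cloverhill Township: $932,875.88 × 0.00195 = $1,819.107966
Kestrel County: $932,875.88 × 0.0121 = $11,287.798148
City of Eastcliff: $932,875.88 × 0.00477 = $4,449.8179476
Hospital District: $932,875.88 × 0.00504 = $4,701.6944352
Total = $22,258.4184968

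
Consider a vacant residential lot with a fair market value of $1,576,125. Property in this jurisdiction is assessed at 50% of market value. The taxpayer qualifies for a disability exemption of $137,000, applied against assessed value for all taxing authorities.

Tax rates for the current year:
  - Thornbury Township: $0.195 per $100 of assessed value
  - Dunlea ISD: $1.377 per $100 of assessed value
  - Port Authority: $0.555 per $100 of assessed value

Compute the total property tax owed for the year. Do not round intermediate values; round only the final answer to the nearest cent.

Assessed value = $1,576,125 × 0.5 = $788,062.5
Taxable value = $788,062.5 − $137,000 = $651,062.5
Thornbury Township: $651,062.5 × 0.00195 = $1,269.571875
Dunlea ISD: $651,062.5 × 0.01377 = $8,965.130625
Port Authority: $651,062.5 × 0.00555 = $3,613.396875
Total = $1,269.571875 + $8,965.130625 + $3,613.396875 = $13,848.099375

$13,848.10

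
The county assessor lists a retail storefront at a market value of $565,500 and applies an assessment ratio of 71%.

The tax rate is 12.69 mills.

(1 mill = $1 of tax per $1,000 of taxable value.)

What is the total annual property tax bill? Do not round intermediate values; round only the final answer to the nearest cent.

$5,095.10

Assessed value = $565,500 × 0.71 = $401,505
Tax = $401,505 × 0.01269 = $5,095.09845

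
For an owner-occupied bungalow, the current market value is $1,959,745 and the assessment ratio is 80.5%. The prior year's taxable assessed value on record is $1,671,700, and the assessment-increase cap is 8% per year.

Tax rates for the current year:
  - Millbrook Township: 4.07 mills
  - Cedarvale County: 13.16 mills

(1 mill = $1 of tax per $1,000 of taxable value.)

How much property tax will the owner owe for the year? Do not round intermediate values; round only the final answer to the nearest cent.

Uncapped assessed value = $1,959,745 × 0.805 = $1,577,594.725
Cap limit = $1,671,700 × 1.08 = $1,805,436
Taxable assessed value = min($1,577,594.725, $1,805,436) = $1,577,594.725 (cap does not bind)
Millbrook Township: $1,577,594.725 × 0.00407 = $6,420.81053075
Cedarvale County: $1,577,594.725 × 0.01316 = $20,761.146581
Total = $27,181.95711175

$27,181.96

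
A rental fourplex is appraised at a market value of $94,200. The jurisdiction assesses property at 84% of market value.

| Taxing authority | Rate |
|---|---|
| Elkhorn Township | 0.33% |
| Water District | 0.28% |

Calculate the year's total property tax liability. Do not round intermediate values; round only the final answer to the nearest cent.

$482.68

Assessed value = $94,200 × 0.84 = $79,128
Elkhorn Township: $79,128 × 0.0033 = $261.1224
Water District: $79,128 × 0.0028 = $221.5584
Total = $261.1224 + $221.5584 = $482.6808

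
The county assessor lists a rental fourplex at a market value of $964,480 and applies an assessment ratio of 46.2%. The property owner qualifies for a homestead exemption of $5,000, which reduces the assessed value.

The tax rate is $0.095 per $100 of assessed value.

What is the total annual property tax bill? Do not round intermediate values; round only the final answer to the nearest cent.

Assessed value = $964,480 × 0.462 = $445,589.76
Taxable value = $445,589.76 − $5,000 = $440,589.76
Tax = $440,589.76 × 0.00095 = $418.560272

$418.56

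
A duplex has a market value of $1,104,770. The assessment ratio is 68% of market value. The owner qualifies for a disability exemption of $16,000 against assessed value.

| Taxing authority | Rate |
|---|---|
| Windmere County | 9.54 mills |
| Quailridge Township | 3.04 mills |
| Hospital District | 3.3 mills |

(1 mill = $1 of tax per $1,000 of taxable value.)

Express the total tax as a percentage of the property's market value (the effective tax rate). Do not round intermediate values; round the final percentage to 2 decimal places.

Assessed value = $1,104,770 × 0.68 = $751,243.6
Taxable value = $751,243.6 − $16,000 = $735,243.6
Windmere County: $735,243.6 × 0.00954 = $7,014.223944
Quailridge Township: $735,243.6 × 0.00304 = $2,235.140544
Hospital District: $735,243.6 × 0.0033 = $2,426.30388
Total tax = $11,675.668368
Effective rate = $11,675.668368 ÷ $1,104,770 = 1.06% of market value

1.06%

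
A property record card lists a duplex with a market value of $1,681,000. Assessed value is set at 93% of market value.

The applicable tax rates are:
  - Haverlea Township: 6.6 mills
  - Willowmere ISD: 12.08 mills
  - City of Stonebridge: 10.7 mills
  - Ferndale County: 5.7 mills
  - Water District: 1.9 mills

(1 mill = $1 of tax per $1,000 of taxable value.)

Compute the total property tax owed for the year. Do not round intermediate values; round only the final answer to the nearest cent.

$57,811.94

Assessed value = $1,681,000 × 0.93 = $1,563,330
Haverlea Township: $1,563,330 × 0.0066 = $10,317.978
Willowmere ISD: $1,563,330 × 0.01208 = $18,885.0264
City of Stonebridge: $1,563,330 × 0.0107 = $16,727.631
Ferndale County: $1,563,330 × 0.0057 = $8,910.981
Water District: $1,563,330 × 0.0019 = $2,970.327
Total = $10,317.978 + $18,885.0264 + $16,727.631 + $8,910.981 + $2,970.327 = $57,811.9434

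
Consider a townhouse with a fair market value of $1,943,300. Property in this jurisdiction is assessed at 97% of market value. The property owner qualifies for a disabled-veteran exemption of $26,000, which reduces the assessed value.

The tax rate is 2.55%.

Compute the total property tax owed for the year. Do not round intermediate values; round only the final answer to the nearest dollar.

$47,405

Assessed value = $1,943,300 × 0.97 = $1,885,001
Taxable value = $1,885,001 − $26,000 = $1,859,001
Tax = $1,859,001 × 0.0255 = $47,404.5255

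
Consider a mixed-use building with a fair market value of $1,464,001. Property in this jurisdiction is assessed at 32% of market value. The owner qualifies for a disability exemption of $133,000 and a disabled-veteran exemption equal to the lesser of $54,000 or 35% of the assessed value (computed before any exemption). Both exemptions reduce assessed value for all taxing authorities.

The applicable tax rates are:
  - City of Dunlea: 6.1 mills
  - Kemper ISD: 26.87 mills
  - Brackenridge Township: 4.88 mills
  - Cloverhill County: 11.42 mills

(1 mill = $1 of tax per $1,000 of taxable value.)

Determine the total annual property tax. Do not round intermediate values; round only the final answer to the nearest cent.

$13,868.54

Assessed value = $1,464,001 × 0.32 = $468,480.32
Disabled-veteran exemption = min($54,000, 35% × $468,480.32) = min($54,000, $163,968.112) = $54,000 (dollar cap binds)
Taxable value = $468,480.32 − $133,000 − $54,000 = $281,480.32
City of Dunlea: $281,480.32 × 0.0061 = $1,717.029952
Kemper ISD: $281,480.32 × 0.02687 = $7,563.3761984
Brackenridge Township: $281,480.32 × 0.00488 = $1,373.6239616
Cloverhill County: $281,480.32 × 0.01142 = $3,214.5052544
Total = $13,868.5353664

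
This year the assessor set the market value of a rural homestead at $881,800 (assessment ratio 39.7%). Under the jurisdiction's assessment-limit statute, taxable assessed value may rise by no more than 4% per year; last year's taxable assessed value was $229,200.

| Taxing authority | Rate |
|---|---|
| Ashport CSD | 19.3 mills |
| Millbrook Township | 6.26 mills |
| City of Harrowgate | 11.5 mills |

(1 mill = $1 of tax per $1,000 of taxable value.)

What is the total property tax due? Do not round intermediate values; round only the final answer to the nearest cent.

Uncapped assessed value = $881,800 × 0.397 = $350,074.6
Cap limit = $229,200 × 1.04 = $238,368
Taxable assessed value = min($350,074.6, $238,368) = $238,368 (cap binds)
Ashport CSD: $238,368 × 0.0193 = $4,600.5024
Millbrook Township: $238,368 × 0.00626 = $1,492.18368
City of Harrowgate: $238,368 × 0.0115 = $2,741.232
Total = $8,833.91808

$8,833.92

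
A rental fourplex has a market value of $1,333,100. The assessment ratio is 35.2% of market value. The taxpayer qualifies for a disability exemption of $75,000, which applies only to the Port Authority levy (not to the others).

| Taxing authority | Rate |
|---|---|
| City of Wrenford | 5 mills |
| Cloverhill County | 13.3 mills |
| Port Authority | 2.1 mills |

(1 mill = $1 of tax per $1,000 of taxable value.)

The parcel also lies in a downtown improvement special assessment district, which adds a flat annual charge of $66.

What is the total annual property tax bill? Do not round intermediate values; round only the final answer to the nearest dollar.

Assessed value = $1,333,100 × 0.352 = $469,251.2
City of Wrenford: $469,251.2 × 0.005 = $2,346.256
Cloverhill County: $469,251.2 × 0.0133 = $6,241.04096
Port Authority: ($469,251.2 − $75,000) × 0.0021 = $394,251.2 × 0.0021 = $827.92752
Levies subtotal = $9,415.22448
Total = $9,415.22448 + $66 = $9,481.22448

$9,481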